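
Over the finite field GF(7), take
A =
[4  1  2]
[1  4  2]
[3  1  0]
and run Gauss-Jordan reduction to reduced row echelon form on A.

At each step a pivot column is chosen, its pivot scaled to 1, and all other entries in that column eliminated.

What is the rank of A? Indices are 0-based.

rank = 3

[1] R0 /= 4  ⇒  (1, 2, 4)
     R1 -= 1·R0  ⇒  (0, 2, 5)
     R2 -= 3·R0  ⇒  (0, 2, 2)
[2] R1 /= 2  ⇒  (0, 1, 6)
     R0 -= 2·R1  ⇒  (1, 0, 6)
     R2 -= 2·R1  ⇒  (0, 0, 4)
[3] R2 /= 4  ⇒  (0, 0, 1)
     R0 -= 6·R2  ⇒  (1, 0, 0)
     R1 -= 6·R2  ⇒  (0, 1, 0)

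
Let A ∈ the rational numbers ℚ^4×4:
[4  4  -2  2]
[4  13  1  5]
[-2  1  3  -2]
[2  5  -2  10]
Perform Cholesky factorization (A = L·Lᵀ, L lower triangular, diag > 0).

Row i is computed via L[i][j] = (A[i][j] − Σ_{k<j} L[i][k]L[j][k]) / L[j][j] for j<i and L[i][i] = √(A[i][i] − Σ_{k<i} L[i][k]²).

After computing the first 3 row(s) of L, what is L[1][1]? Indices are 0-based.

L[1][1] = 3

Step 1: L[0][0] = √(4) = 2.
  L[1][0] = (4) / L[0][0] = 2.
Step 2: L[1][1] = √(9) = 3.
  L[2][0] = (-2) / L[0][0] = -1.
  L[2][1] = (3) / L[1][1] = 1.
Step 3: L[2][2] = √(1) = 1.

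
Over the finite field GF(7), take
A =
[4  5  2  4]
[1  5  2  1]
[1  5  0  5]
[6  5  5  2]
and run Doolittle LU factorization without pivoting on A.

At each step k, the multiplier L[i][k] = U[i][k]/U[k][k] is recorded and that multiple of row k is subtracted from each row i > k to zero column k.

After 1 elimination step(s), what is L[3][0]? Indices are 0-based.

L[3][0] = 5

k=0: U[0][0]=4
  eliminate (1,0): mult=2, new row 1: (0, 2, 5, 0); set L[1][0]=2
  eliminate (2,0): mult=2, new row 2: (0, 2, 3, 4); set L[2][0]=2
  eliminate (3,0): mult=5, new row 3: (0, 1, 2, 3); set L[3][0]=5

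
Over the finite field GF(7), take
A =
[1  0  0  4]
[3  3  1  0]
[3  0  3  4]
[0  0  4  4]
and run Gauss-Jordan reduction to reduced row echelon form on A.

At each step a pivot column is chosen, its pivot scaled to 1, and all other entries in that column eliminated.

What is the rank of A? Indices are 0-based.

pivot(0,0)=1: scale R0 → (1, 0, 0, 4)
  clear (1,0): R1 −= (3)R0 → (0, 3, 1, 2)
  clear (2,0): R2 −= (3)R0 → (0, 0, 3, 6)
pivot(1,1)=3: scale R1 → (0, 1, 5, 3)
pivot(2,2)=3: scale R2 → (0, 0, 1, 2)
  clear (1,2): R1 −= (5)R2 → (0, 1, 0, 0)
  clear (3,2): R3 −= (4)R2 → (0, 0, 0, 3)
pivot(3,3)=3: scale R3 → (0, 0, 0, 1)
  clear (0,3): R0 −= (4)R3 → (1, 0, 0, 0)
  clear (2,3): R2 −= (2)R3 → (0, 0, 1, 0)

rank = 4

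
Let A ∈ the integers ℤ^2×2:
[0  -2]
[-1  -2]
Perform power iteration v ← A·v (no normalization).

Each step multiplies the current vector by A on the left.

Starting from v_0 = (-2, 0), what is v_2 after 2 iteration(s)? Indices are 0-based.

v_2 = (-4, -4)

v_0 = (-2, 0).
v_1 = A·v_0 = (0, 2).
v_2 = A·v_1 = (-4, -4).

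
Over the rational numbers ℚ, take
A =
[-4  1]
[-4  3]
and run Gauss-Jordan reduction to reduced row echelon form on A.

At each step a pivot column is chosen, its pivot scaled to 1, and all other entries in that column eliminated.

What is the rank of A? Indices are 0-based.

rank = 2

pivot(0,0)=-4: scale R0 → (1, -1/4)
  clear (1,0): R1 −= (-4)R0 → (0, 2)
pivot(1,1)=2: scale R1 → (0, 1)
  clear (0,1): R0 −= (-1/4)R1 → (1, 0)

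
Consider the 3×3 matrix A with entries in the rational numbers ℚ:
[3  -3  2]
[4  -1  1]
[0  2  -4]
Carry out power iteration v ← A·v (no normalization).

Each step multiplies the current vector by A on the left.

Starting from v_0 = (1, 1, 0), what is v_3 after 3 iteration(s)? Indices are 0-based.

v_3 = (-16, -21, 6)

v_0 = (1, 1, 0).
v_1 = A·v_0 = (0, 3, 2).
v_2 = A·v_1 = (-5, -1, -2).
v_3 = A·v_2 = (-16, -21, 6).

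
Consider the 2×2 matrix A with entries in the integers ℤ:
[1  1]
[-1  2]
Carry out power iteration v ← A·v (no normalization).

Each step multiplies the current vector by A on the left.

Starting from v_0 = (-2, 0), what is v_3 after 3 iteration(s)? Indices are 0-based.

v_0 = (-2, 0).
v_1 = A·v_0 = (-2, 2).
v_2 = A·v_1 = (0, 6).
v_3 = A·v_2 = (6, 12).

v_3 = (6, 12)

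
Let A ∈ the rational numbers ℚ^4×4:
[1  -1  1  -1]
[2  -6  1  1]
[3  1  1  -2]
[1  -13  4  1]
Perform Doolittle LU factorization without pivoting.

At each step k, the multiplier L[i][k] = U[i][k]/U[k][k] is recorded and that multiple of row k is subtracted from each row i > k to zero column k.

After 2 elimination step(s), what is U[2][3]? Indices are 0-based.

k=0: U[0][0]=1
  eliminate (1,0): mult=2, new row 1: (0, -4, -1, 3); set L[1][0]=2
  eliminate (2,0): mult=3, new row 2: (0, 4, -2, 1); set L[2][0]=3
  eliminate (3,0): mult=1, new row 3: (0, -12, 3, 2); set L[3][0]=1
k=1: U[1][1]=-4
  eliminate (2,1): mult=-1, new row 2: (0, 0, -3, 4); set L[2][1]=-1
  eliminate (3,1): mult=3, new row 3: (0, 0, 6, -7); set L[3][1]=3

U[2][3] = 4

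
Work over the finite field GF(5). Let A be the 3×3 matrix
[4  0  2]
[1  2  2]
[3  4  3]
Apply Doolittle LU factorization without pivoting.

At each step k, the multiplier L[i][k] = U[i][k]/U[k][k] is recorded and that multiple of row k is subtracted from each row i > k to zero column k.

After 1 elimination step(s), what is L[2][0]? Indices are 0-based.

L[2][0] = 2

k=0: U[0][0]=4
  eliminate (1,0): mult=4, new row 1: (0, 2, 4); set L[1][0]=4
  eliminate (2,0): mult=2, new row 2: (0, 4, 4); set L[2][0]=2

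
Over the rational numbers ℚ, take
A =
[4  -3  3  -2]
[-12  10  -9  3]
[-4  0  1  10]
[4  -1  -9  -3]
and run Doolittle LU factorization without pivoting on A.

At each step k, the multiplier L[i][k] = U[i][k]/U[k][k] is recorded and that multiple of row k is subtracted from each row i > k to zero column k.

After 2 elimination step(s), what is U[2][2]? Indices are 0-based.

Step 1: pivot at (0,0) is 4.
  row1 ← row1 − (-3)·row0  ⇒  L[1][0]=-3, U row1=(0, 1, 0, -3)
  row2 ← row2 − (-1)·row0  ⇒  L[2][0]=-1, U row2=(0, -3, 4, 8)
  row3 ← row3 − (1)·row0  ⇒  L[3][0]=1, U row3=(0, 2, -12, -1)
Step 2: pivot at (1,1) is 1.
  row2 ← row2 − (-3)·row1  ⇒  L[2][1]=-3, U row2=(0, 0, 4, -1)
  row3 ← row3 − (2)·row1  ⇒  L[3][1]=2, U row3=(0, 0, -12, 5)

U[2][2] = 4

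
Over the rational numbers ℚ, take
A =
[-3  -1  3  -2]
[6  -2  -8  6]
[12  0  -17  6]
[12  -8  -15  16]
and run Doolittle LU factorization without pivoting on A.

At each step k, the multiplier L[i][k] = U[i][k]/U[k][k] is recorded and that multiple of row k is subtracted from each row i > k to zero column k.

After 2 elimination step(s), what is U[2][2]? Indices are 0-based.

Step 1: pivot at (0,0) is -3.
  row1 ← row1 − (-2)·row0  ⇒  L[1][0]=-2, U row1=(0, -4, -2, 2)
  row2 ← row2 − (-4)·row0  ⇒  L[2][0]=-4, U row2=(0, -4, -5, -2)
  row3 ← row3 − (-4)·row0  ⇒  L[3][0]=-4, U row3=(0, -12, -3, 8)
Step 2: pivot at (1,1) is -4.
  row2 ← row2 − (1)·row1  ⇒  L[2][1]=1, U row2=(0, 0, -3, -4)
  row3 ← row3 − (3)·row1  ⇒  L[3][1]=3, U row3=(0, 0, 3, 2)

U[2][2] = -3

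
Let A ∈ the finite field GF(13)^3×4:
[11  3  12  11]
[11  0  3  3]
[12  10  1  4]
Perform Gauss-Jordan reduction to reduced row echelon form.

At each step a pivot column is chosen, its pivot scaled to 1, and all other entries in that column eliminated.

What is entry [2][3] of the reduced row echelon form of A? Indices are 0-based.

step 1: normalize row 0 (÷11) = (1, 5, 7, 1)
  row 1: subtract 11×row0 = (0, 10, 4, 5)
  row 2: subtract 12×row0 = (0, 2, 8, 5)
step 2: normalize row 1 (÷10) = (0, 1, 3, 7)
  row 0: subtract 5×row1 = (1, 0, 5, 5)
  row 2: subtract 2×row1 = (0, 0, 2, 4)
step 3: normalize row 2 (÷2) = (0, 0, 1, 2)
  row 0: subtract 5×row2 = (1, 0, 0, 8)
  row 1: subtract 3×row2 = (0, 1, 0, 1)

M[2][3] = 2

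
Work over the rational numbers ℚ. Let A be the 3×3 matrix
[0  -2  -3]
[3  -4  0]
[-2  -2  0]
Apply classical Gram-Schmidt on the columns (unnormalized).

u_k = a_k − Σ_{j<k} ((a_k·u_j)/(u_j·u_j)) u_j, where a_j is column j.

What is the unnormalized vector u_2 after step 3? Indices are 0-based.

Step 1: u_0 = a_0 = (0, 3, -2).
Step 2: u_1 = a_1 − (-8/13)·u_0 = (-2, -28/13, -42/13).
Step 3: u_2 = a_2 − (0)·u_0 − (39/124)·u_1 = (-147/62, 21/31, 63/62).

u_2 = (-147/62, 21/31, 63/62)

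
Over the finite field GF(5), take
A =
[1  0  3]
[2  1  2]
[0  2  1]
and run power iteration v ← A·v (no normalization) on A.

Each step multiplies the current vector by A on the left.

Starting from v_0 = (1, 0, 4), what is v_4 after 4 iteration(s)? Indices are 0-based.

v_4 = (3, 0, 1)

v_0 = (1, 0, 4).
v_1 = A·v_0 = (3, 0, 4).
v_2 = A·v_1 = (0, 4, 4).
v_3 = A·v_2 = (2, 2, 2).
v_4 = A·v_3 = (3, 0, 1).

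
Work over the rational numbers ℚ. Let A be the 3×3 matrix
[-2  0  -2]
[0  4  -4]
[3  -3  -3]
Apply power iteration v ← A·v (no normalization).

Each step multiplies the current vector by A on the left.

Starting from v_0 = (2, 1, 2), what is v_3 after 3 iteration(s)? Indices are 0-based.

v_3 = (-38, -4, 87)

v_0 = (2, 1, 2).
v_1 = A·v_0 = (-8, -4, -3).
v_2 = A·v_1 = (22, -4, -3).
v_3 = A·v_2 = (-38, -4, 87).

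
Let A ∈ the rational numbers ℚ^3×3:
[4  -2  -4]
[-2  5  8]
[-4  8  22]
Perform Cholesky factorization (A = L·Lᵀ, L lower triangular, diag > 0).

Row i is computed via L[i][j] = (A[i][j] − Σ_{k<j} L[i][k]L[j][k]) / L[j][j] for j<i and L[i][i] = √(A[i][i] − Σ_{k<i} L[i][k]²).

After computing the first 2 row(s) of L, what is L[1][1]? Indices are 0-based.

L[1][1] = 2

Step 1: L[0][0] = √(4) = 2.
  L[1][0] = (-2) / L[0][0] = -1.
Step 2: L[1][1] = √(4) = 2.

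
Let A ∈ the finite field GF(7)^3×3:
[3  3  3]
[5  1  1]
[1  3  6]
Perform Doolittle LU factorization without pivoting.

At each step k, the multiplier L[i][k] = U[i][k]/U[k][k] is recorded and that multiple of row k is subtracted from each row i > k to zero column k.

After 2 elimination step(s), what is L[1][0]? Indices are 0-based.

L[1][0] = 4

k=0: U[0][0]=3
  eliminate (1,0): mult=4, new row 1: (0, 3, 3); set L[1][0]=4
  eliminate (2,0): mult=5, new row 2: (0, 2, 5); set L[2][0]=5
k=1: U[1][1]=3
  eliminate (2,1): mult=3, new row 2: (0, 0, 3); set L[2][1]=3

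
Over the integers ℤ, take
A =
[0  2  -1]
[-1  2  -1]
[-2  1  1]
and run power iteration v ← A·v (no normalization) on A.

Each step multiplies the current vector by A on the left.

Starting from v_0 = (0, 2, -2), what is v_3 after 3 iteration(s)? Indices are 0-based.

v_3 = (18, 6, -24)

v_0 = (0, 2, -2).
v_1 = A·v_0 = (6, 6, 0).
v_2 = A·v_1 = (12, 6, -6).
v_3 = A·v_2 = (18, 6, -24).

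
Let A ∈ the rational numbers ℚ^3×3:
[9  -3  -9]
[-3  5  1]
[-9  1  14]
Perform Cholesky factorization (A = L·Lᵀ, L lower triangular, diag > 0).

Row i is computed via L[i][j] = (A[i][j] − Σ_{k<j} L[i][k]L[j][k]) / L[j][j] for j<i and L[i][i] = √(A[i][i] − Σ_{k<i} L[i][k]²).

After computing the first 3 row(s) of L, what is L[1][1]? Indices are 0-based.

Step 1: L[0][0] = √(9) = 3.
  L[1][0] = (-3) / L[0][0] = -1.
Step 2: L[1][1] = √(4) = 2.
  L[2][0] = (-9) / L[0][0] = -3.
  L[2][1] = (-2) / L[1][1] = -1.
Step 3: L[2][2] = √(4) = 2.

L[1][1] = 2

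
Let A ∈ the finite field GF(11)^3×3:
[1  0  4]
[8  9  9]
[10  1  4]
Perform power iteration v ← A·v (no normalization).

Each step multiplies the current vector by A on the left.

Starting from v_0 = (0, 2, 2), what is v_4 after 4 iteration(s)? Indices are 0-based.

v_4 = (4, 9, 9)

v_0 = (0, 2, 2).
v_1 = A·v_0 = (8, 3, 10).
v_2 = A·v_1 = (4, 5, 2).
v_3 = A·v_2 = (1, 7, 9).
v_4 = A·v_3 = (4, 9, 9).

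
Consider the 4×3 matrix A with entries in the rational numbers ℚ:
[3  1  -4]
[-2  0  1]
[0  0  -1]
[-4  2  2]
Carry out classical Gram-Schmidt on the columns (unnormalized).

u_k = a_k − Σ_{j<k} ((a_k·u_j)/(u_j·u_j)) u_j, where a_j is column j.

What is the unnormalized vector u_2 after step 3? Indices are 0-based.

Step 1: u_0 = a_0 = (3, -2, 0, -4).
Step 2: u_1 = a_1 − (-5/29)·u_0 = (44/29, -10/29, 0, 38/29).
Step 3: u_2 = a_2 − (-22/29)·u_0 − (-11/12)·u_1 = (-1/3, -5/6, -1, 1/6).

u_2 = (-1/3, -5/6, -1, 1/6)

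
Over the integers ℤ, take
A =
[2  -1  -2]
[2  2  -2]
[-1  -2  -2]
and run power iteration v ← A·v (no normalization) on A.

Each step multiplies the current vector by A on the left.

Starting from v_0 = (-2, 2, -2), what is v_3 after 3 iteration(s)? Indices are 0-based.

v_0 = (-2, 2, -2).
v_1 = A·v_0 = (-2, 4, 2).
v_2 = A·v_1 = (-12, 0, -10).
v_3 = A·v_2 = (-4, -4, 32).

v_3 = (-4, -4, 32)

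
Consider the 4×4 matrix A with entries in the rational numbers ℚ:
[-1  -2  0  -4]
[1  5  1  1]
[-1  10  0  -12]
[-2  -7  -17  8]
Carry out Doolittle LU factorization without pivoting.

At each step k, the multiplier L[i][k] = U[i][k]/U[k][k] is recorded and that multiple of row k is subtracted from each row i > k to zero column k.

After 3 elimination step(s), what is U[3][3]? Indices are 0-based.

U[3][3] = -3

k=0: U[0][0]=-1
  eliminate (1,0): mult=-1, new row 1: (0, 3, 1, -3); set L[1][0]=-1
  eliminate (2,0): mult=1, new row 2: (0, 12, 0, -8); set L[2][0]=1
  eliminate (3,0): mult=2, new row 3: (0, -3, -17, 16); set L[3][0]=2
k=1: U[1][1]=3
  eliminate (2,1): mult=4, new row 2: (0, 0, -4, 4); set L[2][1]=4
  eliminate (3,1): mult=-1, new row 3: (0, 0, -16, 13); set L[3][1]=-1
k=2: U[2][2]=-4
  eliminate (3,2): mult=4, new row 3: (0, 0, 0, -3); set L[3][2]=4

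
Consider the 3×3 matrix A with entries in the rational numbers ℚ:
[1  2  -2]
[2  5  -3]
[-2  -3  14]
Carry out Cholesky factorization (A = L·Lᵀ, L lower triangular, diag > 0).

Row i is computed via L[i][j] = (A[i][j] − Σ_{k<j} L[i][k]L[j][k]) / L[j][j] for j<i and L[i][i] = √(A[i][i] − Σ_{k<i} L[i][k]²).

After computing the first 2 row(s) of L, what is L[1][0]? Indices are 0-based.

Step 1: L[0][0] = √(1) = 1.
  L[1][0] = (2) / L[0][0] = 2.
Step 2: L[1][1] = √(1) = 1.

L[1][0] = 2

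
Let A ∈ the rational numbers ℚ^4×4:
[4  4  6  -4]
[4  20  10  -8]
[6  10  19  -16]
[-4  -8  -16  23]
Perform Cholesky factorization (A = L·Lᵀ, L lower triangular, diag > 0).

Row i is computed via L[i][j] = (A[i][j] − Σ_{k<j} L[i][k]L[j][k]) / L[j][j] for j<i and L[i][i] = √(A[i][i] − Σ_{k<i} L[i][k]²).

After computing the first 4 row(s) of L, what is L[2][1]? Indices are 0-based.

Step 1: L[0][0] = √(4) = 2.
  L[1][0] = (4) / L[0][0] = 2.
Step 2: L[1][1] = √(16) = 4.
  L[2][0] = (6) / L[0][0] = 3.
  L[2][1] = (4) / L[1][1] = 1.
Step 3: L[2][2] = √(9) = 3.
  L[3][0] = (-4) / L[0][0] = -2.
  L[3][1] = (-4) / L[1][1] = -1.
  L[3][2] = (-9) / L[2][2] = -3.
Step 4: L[3][3] = √(9) = 3.

L[2][1] = 1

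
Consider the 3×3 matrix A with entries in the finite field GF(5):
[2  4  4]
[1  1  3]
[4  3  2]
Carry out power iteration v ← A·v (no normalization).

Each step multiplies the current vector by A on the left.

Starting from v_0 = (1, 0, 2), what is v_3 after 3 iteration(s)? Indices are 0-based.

v_0 = (1, 0, 2).
v_1 = A·v_0 = (0, 2, 3).
v_2 = A·v_1 = (0, 1, 2).
v_3 = A·v_2 = (2, 2, 2).

v_3 = (2, 2, 2)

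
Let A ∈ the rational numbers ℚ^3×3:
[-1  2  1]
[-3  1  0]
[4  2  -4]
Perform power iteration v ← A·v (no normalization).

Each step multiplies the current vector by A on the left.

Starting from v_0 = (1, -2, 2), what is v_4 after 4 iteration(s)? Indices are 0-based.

v_0 = (1, -2, 2).
v_1 = A·v_0 = (-3, -5, -8).
v_2 = A·v_1 = (-15, 4, 10).
v_3 = A·v_2 = (33, 49, -92).
v_4 = A·v_3 = (-27, -50, 598).

v_4 = (-27, -50, 598)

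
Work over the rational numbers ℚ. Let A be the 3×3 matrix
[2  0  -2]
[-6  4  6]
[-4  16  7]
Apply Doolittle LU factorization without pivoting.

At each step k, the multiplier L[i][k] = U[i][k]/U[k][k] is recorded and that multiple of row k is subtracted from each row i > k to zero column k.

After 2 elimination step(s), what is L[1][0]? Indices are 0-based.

L[1][0] = -3

k=0: U[0][0]=2
  eliminate (1,0): mult=-3, new row 1: (0, 4, 0); set L[1][0]=-3
  eliminate (2,0): mult=-2, new row 2: (0, 16, 3); set L[2][0]=-2
k=1: U[1][1]=4
  eliminate (2,1): mult=4, new row 2: (0, 0, 3); set L[2][1]=4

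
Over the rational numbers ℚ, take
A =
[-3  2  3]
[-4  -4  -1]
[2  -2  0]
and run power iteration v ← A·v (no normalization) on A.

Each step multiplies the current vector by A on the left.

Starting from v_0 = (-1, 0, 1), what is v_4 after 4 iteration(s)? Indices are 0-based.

v_0 = (-1, 0, 1).
v_1 = A·v_0 = (6, 3, -2).
v_2 = A·v_1 = (-18, -34, 6).
v_3 = A·v_2 = (4, 202, 32).
v_4 = A·v_3 = (488, -856, -396).

v_4 = (488, -856, -396)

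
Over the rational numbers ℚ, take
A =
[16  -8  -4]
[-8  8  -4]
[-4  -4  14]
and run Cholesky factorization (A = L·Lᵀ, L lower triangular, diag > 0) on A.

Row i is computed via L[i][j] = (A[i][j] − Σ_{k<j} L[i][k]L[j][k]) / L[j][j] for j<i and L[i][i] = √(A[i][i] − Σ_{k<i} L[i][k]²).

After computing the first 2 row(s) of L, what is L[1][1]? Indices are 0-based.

L[1][1] = 2

Step 1: L[0][0] = √(16) = 4.
  L[1][0] = (-8) / L[0][0] = -2.
Step 2: L[1][1] = √(4) = 2.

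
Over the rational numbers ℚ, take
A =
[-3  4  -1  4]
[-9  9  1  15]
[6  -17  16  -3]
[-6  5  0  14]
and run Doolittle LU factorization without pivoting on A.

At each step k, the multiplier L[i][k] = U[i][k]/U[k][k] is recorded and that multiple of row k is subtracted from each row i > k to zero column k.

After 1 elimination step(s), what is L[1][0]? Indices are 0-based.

L[1][0] = 3

[col 0] pivot -3
  R1 -= 3*R0 → (0, -3, 4, 3)  (L[1][0] := 3)
  R2 -= -2*R0 → (0, -9, 14, 5)  (L[2][0] := -2)
  R3 -= 2*R0 → (0, -3, 2, 6)  (L[3][0] := 2)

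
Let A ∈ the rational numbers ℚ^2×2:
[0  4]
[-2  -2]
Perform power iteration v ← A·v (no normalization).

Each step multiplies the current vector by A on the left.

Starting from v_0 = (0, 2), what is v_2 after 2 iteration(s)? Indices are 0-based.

v_2 = (-16, -8)

v_0 = (0, 2).
v_1 = A·v_0 = (8, -4).
v_2 = A·v_1 = (-16, -8).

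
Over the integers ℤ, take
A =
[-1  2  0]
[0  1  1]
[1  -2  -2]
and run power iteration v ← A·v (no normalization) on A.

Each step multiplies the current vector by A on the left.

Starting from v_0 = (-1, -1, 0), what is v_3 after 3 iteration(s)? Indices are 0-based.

v_0 = (-1, -1, 0).
v_1 = A·v_0 = (-1, -1, 1).
v_2 = A·v_1 = (-1, 0, -1).
v_3 = A·v_2 = (1, -1, 1).

v_3 = (1, -1, 1)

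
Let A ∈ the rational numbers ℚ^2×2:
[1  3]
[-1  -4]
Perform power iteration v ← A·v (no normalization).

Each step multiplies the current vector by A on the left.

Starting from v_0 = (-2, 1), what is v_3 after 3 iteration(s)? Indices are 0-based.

v_0 = (-2, 1).
v_1 = A·v_0 = (1, -2).
v_2 = A·v_1 = (-5, 7).
v_3 = A·v_2 = (16, -23).

v_3 = (16, -23)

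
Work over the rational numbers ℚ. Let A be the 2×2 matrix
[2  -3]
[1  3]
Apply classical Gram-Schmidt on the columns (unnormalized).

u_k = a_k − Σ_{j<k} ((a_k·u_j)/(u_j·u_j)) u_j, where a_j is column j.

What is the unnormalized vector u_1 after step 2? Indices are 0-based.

Step 1: u_0 = a_0 = (2, 1).
Step 2: u_1 = a_1 − (-3/5)·u_0 = (-9/5, 18/5).

u_1 = (-9/5, 18/5)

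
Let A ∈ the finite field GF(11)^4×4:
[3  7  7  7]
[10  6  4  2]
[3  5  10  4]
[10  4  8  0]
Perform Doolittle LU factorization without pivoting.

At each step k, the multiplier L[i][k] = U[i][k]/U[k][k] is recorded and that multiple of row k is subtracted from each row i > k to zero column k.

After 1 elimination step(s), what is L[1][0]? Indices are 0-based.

Step 1: pivot at (0,0) is 3.
  row1 ← row1 − (7)·row0  ⇒  L[1][0]=7, U row1=(0, 1, 10, 8)
  row2 ← row2 − (1)·row0  ⇒  L[2][0]=1, U row2=(0, 9, 3, 8)
  row3 ← row3 − (7)·row0  ⇒  L[3][0]=7, U row3=(0, 10, 3, 6)

L[1][0] = 7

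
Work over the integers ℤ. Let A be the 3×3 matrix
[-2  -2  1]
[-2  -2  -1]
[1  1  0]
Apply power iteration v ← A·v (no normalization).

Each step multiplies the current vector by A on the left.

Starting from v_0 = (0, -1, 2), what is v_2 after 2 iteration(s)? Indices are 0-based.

v_0 = (0, -1, 2).
v_1 = A·v_0 = (4, 0, -1).
v_2 = A·v_1 = (-9, -7, 4).

v_2 = (-9, -7, 4)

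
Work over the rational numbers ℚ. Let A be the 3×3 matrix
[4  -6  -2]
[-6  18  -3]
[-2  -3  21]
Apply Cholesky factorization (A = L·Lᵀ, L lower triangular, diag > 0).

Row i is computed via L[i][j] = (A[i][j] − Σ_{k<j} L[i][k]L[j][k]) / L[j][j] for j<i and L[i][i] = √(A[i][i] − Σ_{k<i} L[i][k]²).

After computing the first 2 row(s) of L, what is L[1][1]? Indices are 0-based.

L[1][1] = 3

Step 1: L[0][0] = √(4) = 2.
  L[1][0] = (-6) / L[0][0] = -3.
Step 2: L[1][1] = √(9) = 3.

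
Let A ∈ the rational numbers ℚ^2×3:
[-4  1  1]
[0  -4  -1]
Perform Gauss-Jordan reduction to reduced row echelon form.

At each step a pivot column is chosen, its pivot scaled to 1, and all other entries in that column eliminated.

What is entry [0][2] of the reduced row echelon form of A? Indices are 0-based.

M[0][2] = -3/16

[1] R0 /= -4  ⇒  (1, -1/4, -1/4)
[2] R1 /= -4  ⇒  (0, 1, 1/4)
     R0 -= -1/4·R1  ⇒  (1, 0, -3/16)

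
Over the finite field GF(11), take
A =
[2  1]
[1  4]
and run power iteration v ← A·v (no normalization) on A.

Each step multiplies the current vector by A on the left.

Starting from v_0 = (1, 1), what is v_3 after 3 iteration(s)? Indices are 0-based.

v_3 = (1, 4)

v_0 = (1, 1).
v_1 = A·v_0 = (3, 5).
v_2 = A·v_1 = (0, 1).
v_3 = A·v_2 = (1, 4).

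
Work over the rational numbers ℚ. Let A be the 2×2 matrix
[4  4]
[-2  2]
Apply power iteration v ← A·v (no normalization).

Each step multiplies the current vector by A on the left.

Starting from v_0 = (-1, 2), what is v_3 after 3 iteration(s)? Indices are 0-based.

v_0 = (-1, 2).
v_1 = A·v_0 = (4, 6).
v_2 = A·v_1 = (40, 4).
v_3 = A·v_2 = (176, -72).

v_3 = (176, -72)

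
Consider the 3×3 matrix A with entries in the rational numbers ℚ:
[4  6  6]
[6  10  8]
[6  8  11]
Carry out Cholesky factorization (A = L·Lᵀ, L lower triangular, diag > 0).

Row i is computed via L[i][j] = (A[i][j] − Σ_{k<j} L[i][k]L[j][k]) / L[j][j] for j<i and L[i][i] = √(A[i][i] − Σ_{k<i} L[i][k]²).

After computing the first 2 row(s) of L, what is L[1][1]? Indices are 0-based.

Step 1: L[0][0] = √(4) = 2.
  L[1][0] = (6) / L[0][0] = 3.
Step 2: L[1][1] = √(1) = 1.

L[1][1] = 1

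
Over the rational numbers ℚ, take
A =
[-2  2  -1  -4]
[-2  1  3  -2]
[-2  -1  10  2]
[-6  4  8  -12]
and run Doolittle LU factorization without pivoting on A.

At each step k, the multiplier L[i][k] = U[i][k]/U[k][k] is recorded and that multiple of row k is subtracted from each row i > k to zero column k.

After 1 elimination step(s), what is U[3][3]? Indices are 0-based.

Step 1: pivot at (0,0) is -2.
  row1 ← row1 − (1)·row0  ⇒  L[1][0]=1, U row1=(0, -1, 4, 2)
  row2 ← row2 − (1)·row0  ⇒  L[2][0]=1, U row2=(0, -3, 11, 6)
  row3 ← row3 − (3)·row0  ⇒  L[3][0]=3, U row3=(0, -2, 11, 0)

U[3][3] = 0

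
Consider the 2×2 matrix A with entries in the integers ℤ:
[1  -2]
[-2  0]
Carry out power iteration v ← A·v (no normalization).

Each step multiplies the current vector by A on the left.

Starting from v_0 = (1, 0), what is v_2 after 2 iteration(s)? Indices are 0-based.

v_0 = (1, 0).
v_1 = A·v_0 = (1, -2).
v_2 = A·v_1 = (5, -2).

v_2 = (5, -2)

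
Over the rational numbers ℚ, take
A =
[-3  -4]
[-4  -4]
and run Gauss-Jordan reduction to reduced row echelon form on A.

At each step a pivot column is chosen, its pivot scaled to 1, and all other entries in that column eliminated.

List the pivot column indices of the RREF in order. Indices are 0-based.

[1] R0 /= -3  ⇒  (1, 4/3)
     R1 -= -4·R0  ⇒  (0, 4/3)
[2] R1 /= 4/3  ⇒  (0, 1)
     R0 -= 4/3·R1  ⇒  (1, 0)

pivot columns: 0, 1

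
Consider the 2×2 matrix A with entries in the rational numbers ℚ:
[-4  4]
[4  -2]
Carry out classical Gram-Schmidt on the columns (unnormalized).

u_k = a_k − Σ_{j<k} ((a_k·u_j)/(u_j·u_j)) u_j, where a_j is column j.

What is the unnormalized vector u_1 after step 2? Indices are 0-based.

u_1 = (1, 1)

Step 1: u_0 = a_0 = (-4, 4).
Step 2: u_1 = a_1 − (-3/4)·u_0 = (1, 1).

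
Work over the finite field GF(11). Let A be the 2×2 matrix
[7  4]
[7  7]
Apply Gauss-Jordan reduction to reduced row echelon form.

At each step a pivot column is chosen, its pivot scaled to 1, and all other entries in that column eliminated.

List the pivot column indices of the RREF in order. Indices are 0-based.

pivot columns: 0, 1

[1] R0 /= 7  ⇒  (1, 10)
     R1 -= 7·R0  ⇒  (0, 3)
[2] R1 /= 3  ⇒  (0, 1)
     R0 -= 10·R1  ⇒  (1, 0)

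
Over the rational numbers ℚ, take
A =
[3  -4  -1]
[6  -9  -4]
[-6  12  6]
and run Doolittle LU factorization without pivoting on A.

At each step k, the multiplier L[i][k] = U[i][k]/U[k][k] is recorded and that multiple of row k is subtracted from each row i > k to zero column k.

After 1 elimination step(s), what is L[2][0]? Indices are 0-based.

L[2][0] = -2

Step 1: pivot at (0,0) is 3.
  row1 ← row1 − (2)·row0  ⇒  L[1][0]=2, U row1=(0, -1, -2)
  row2 ← row2 − (-2)·row0  ⇒  L[2][0]=-2, U row2=(0, 4, 4)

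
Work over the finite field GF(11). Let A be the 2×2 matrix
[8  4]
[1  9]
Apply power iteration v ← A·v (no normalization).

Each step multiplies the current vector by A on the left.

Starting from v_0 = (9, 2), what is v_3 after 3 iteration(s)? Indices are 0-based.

v_3 = (5, 3)

v_0 = (9, 2).
v_1 = A·v_0 = (3, 5).
v_2 = A·v_1 = (0, 4).
v_3 = A·v_2 = (5, 3).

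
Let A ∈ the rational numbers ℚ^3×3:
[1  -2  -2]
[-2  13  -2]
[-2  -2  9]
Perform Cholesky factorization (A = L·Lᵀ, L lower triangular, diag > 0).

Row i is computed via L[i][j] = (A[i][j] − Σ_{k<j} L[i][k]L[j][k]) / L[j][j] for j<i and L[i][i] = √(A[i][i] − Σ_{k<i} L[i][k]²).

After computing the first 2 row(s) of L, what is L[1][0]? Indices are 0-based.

Step 1: L[0][0] = √(1) = 1.
  L[1][0] = (-2) / L[0][0] = -2.
Step 2: L[1][1] = √(9) = 3.

L[1][0] = -2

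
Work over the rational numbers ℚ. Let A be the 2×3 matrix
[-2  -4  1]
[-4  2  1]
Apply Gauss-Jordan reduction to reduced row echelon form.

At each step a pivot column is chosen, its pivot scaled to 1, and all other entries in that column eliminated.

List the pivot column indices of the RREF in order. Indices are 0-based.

pivot columns: 0, 1

pivot(0,0)=-2: scale R0 → (1, 2, -1/2)
  clear (1,0): R1 −= (-4)R0 → (0, 10, -1)
pivot(1,1)=10: scale R1 → (0, 1, -1/10)
  clear (0,1): R0 −= (2)R1 → (1, 0, -3/10)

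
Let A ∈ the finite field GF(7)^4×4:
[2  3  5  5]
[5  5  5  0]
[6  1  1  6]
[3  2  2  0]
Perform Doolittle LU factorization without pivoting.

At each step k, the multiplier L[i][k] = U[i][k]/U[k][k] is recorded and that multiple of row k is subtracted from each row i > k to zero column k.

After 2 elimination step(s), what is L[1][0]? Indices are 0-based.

L[1][0] = 6

Step 1: pivot at (0,0) is 2.
  row1 ← row1 − (6)·row0  ⇒  L[1][0]=6, U row1=(0, 1, 3, 5)
  row2 ← row2 − (3)·row0  ⇒  L[2][0]=3, U row2=(0, 6, 0, 5)
  row3 ← row3 − (5)·row0  ⇒  L[3][0]=5, U row3=(0, 1, 5, 3)
Step 2: pivot at (1,1) is 1.
  row2 ← row2 − (6)·row1  ⇒  L[2][1]=6, U row2=(0, 0, 3, 3)
  row3 ← row3 − (1)·row1  ⇒  L[3][1]=1, U row3=(0, 0, 2, 5)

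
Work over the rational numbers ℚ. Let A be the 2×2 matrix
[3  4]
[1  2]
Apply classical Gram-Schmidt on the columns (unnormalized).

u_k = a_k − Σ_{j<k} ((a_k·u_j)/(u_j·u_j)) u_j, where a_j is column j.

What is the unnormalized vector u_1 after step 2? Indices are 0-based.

Step 1: u_0 = a_0 = (3, 1).
Step 2: u_1 = a_1 − (7/5)·u_0 = (-1/5, 3/5).

u_1 = (-1/5, 3/5)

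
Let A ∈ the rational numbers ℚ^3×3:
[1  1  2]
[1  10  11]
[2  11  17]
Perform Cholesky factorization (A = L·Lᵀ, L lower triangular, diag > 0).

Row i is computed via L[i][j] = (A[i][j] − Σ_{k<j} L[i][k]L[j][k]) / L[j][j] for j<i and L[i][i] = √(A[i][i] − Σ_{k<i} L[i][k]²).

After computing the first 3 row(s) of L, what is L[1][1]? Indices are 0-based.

L[1][1] = 3

Step 1: L[0][0] = √(1) = 1.
  L[1][0] = (1) / L[0][0] = 1.
Step 2: L[1][1] = √(9) = 3.
  L[2][0] = (2) / L[0][0] = 2.
  L[2][1] = (9) / L[1][1] = 3.
Step 3: L[2][2] = √(4) = 2.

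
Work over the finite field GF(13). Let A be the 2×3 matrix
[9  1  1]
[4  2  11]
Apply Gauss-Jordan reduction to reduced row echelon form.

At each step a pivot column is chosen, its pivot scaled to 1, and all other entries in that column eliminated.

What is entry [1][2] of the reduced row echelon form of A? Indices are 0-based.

M[1][2] = 4

[1] R0 /= 9  ⇒  (1, 3, 3)
     R1 -= 4·R0  ⇒  (0, 3, 12)
[2] R1 /= 3  ⇒  (0, 1, 4)
     R0 -= 3·R1  ⇒  (1, 0, 4)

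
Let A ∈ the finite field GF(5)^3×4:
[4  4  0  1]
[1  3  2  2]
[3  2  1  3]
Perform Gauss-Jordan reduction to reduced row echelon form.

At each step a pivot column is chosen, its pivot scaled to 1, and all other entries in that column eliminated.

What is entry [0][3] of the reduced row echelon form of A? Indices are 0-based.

step 1: normalize row 0 (÷4) = (1, 1, 0, 4)
  row 1: subtract 1×row0 = (0, 2, 2, 3)
  row 2: subtract 3×row0 = (0, 4, 1, 1)
step 2: normalize row 1 (÷2) = (0, 1, 1, 4)
  row 0: subtract 1×row1 = (1, 0, 4, 0)
  row 2: subtract 4×row1 = (0, 0, 2, 0)
step 3: normalize row 2 (÷2) = (0, 0, 1, 0)
  row 0: subtract 4×row2 = (1, 0, 0, 0)
  row 1: subtract 1×row2 = (0, 1, 0, 4)

M[0][3] = 0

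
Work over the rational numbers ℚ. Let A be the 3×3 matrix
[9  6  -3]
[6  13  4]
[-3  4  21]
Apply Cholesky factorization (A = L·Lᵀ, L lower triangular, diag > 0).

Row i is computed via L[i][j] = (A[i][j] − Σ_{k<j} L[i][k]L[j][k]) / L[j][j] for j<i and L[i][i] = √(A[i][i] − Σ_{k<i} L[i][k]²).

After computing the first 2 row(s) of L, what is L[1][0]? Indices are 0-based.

Step 1: L[0][0] = √(9) = 3.
  L[1][0] = (6) / L[0][0] = 2.
Step 2: L[1][1] = √(9) = 3.

L[1][0] = 2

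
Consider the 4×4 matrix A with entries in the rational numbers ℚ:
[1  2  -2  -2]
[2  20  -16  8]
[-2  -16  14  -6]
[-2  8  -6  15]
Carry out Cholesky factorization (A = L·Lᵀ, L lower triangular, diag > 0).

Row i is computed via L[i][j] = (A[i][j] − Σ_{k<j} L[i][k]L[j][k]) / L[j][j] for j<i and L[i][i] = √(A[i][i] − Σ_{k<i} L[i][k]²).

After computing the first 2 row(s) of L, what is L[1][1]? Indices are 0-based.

L[1][1] = 4

Step 1: L[0][0] = √(1) = 1.
  L[1][0] = (2) / L[0][0] = 2.
Step 2: L[1][1] = √(16) = 4.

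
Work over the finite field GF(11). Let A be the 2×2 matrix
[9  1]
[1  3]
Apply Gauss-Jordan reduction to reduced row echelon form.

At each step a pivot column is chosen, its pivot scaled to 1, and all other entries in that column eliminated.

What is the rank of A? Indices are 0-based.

rank = 2

pivot(0,0)=9: scale R0 → (1, 5)
  clear (1,0): R1 −= (1)R0 → (0, 9)
pivot(1,1)=9: scale R1 → (0, 1)
  clear (0,1): R0 −= (5)R1 → (1, 0)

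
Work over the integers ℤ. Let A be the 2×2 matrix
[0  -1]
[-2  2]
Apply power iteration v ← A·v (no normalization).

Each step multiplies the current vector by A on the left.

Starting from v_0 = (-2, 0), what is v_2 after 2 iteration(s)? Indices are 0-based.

v_0 = (-2, 0).
v_1 = A·v_0 = (0, 4).
v_2 = A·v_1 = (-4, 8).

v_2 = (-4, 8)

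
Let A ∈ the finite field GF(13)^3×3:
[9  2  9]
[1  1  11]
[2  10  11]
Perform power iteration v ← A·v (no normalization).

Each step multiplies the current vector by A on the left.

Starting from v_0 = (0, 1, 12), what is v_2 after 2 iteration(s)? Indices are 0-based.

v_0 = (0, 1, 12).
v_1 = A·v_0 = (6, 3, 12).
v_2 = A·v_1 = (12, 11, 5).

v_2 = (12, 11, 5)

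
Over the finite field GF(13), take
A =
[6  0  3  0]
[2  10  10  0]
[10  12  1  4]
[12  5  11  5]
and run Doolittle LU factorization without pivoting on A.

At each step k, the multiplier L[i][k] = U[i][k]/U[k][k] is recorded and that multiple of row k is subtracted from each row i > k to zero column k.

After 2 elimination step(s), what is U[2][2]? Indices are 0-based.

U[2][2] = 6

[col 0] pivot 6
  R1 -= 9*R0 → (0, 10, 9, 0)  (L[1][0] := 9)
  R2 -= 6*R0 → (0, 12, 9, 4)  (L[2][0] := 6)
  R3 -= 2*R0 → (0, 5, 5, 5)  (L[3][0] := 2)
[col 1] pivot 10
  R2 -= 9*R1 → (0, 0, 6, 4)  (L[2][1] := 9)
  R3 -= 7*R1 → (0, 0, 7, 5)  (L[3][1] := 7)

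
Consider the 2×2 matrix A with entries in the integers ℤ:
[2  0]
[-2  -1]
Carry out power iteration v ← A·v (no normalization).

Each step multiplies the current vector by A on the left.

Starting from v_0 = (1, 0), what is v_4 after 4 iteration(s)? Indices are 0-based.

v_0 = (1, 0).
v_1 = A·v_0 = (2, -2).
v_2 = A·v_1 = (4, -2).
v_3 = A·v_2 = (8, -6).
v_4 = A·v_3 = (16, -10).

v_4 = (16, -10)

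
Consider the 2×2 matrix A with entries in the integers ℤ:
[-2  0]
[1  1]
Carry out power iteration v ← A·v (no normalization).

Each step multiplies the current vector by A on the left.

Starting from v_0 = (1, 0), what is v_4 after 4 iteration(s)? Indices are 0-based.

v_4 = (16, -5)

v_0 = (1, 0).
v_1 = A·v_0 = (-2, 1).
v_2 = A·v_1 = (4, -1).
v_3 = A·v_2 = (-8, 3).
v_4 = A·v_3 = (16, -5).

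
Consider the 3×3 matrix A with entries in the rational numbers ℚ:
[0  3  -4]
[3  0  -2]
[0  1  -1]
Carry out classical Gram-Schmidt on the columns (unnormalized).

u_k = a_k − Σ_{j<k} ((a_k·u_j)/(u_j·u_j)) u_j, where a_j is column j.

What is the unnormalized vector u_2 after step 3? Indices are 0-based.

Step 1: u_0 = a_0 = (0, 3, 0).
Step 2: u_1 = a_1 − (0)·u_0 = (3, 0, 1).
Step 3: u_2 = a_2 − (-2/3)·u_0 − (-13/10)·u_1 = (-1/10, 0, 3/10).

u_2 = (-1/10, 0, 3/10)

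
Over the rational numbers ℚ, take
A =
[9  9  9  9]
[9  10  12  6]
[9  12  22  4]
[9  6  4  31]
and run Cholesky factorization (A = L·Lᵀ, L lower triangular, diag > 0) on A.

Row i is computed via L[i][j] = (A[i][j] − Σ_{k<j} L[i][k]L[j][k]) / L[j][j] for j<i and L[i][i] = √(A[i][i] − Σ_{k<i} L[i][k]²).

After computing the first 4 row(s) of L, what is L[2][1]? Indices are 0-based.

Step 1: L[0][0] = √(9) = 3.
  L[1][0] = (9) / L[0][0] = 3.
Step 2: L[1][1] = √(1) = 1.
  L[2][0] = (9) / L[0][0] = 3.
  L[2][1] = (3) / L[1][1] = 3.
Step 3: L[2][2] = √(4) = 2.
  L[3][0] = (9) / L[0][0] = 3.
  L[3][1] = (-3) / L[1][1] = -3.
  L[3][2] = (4) / L[2][2] = 2.
Step 4: L[3][3] = √(9) = 3.

L[2][1] = 3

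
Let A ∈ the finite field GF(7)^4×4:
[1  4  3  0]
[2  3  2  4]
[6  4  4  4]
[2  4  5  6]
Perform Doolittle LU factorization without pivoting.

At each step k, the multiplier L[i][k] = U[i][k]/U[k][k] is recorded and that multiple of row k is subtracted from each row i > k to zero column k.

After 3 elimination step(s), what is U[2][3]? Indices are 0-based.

U[2][3] = 2

k=0: U[0][0]=1
  eliminate (1,0): mult=2, new row 1: (0, 2, 3, 4); set L[1][0]=2
  eliminate (2,0): mult=6, new row 2: (0, 1, 0, 4); set L[2][0]=6
  eliminate (3,0): mult=2, new row 3: (0, 3, 6, 6); set L[3][0]=2
k=1: U[1][1]=2
  eliminate (2,1): mult=4, new row 2: (0, 0, 2, 2); set L[2][1]=4
  eliminate (3,1): mult=5, new row 3: (0, 0, 5, 0); set L[3][1]=5
k=2: U[2][2]=2
  eliminate (3,2): mult=6, new row 3: (0, 0, 0, 2); set L[3][2]=6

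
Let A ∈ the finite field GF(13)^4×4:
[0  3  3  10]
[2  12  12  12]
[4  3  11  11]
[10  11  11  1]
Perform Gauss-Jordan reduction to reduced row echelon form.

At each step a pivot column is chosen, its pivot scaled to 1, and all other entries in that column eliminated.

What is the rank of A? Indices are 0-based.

step 1: exchange rows 0,1
step 1: normalize row 0 (÷2) = (1, 6, 6, 6)
  row 2: subtract 4×row0 = (0, 5, 0, 0)
  row 3: subtract 10×row0 = (0, 3, 3, 6)
step 2: normalize row 1 (÷3) = (0, 1, 1, 12)
  row 0: subtract 6×row1 = (1, 0, 0, 12)
  row 2: subtract 5×row1 = (0, 0, 8, 5)
  row 3: subtract 3×row1 = (0, 0, 0, 9)
step 3: normalize row 2 (÷8) = (0, 0, 1, 12)
  row 1: subtract 1×row2 = (0, 1, 0, 0)
step 4: normalize row 3 (÷9) = (0, 0, 0, 1)
  row 0: subtract 12×row3 = (1, 0, 0, 0)
  row 2: subtract 12×row3 = (0, 0, 1, 0)

rank = 4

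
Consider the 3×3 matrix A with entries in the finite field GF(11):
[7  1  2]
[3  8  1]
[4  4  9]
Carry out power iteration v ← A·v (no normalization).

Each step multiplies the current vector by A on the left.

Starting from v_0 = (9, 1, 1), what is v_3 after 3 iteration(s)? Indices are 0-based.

v_0 = (9, 1, 1).
v_1 = A·v_0 = (0, 3, 5).
v_2 = A·v_1 = (2, 7, 2).
v_3 = A·v_2 = (3, 9, 10).

v_3 = (3, 9, 10)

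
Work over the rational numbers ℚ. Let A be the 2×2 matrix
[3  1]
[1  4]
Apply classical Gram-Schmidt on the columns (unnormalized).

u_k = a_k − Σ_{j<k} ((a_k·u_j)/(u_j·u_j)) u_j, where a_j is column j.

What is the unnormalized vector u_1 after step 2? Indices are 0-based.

u_1 = (-11/10, 33/10)

Step 1: u_0 = a_0 = (3, 1).
Step 2: u_1 = a_1 − (7/10)·u_0 = (-11/10, 33/10).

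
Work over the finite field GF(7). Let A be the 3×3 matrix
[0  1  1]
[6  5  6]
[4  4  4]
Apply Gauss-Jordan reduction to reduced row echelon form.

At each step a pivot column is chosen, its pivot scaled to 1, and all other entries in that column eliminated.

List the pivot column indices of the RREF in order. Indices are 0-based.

pivot columns: 0, 1, 2

[1] R0 <-> R1
[1] R0 /= 6  ⇒  (1, 2, 1)
     R2 -= 4·R0  ⇒  (0, 3, 0)
[2] R1 /= 1  ⇒  (0, 1, 1)
     R0 -= 2·R1  ⇒  (1, 0, 6)
     R2 -= 3·R1  ⇒  (0, 0, 4)
[3] R2 /= 4  ⇒  (0, 0, 1)
     R0 -= 6·R2  ⇒  (1, 0, 0)
     R1 -= 1·R2  ⇒  (0, 1, 0)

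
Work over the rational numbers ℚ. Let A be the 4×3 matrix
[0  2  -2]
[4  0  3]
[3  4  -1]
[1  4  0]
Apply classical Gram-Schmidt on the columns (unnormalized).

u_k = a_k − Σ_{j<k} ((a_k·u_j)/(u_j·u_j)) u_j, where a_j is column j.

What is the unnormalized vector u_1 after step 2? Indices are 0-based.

u_1 = (2, -32/13, 28/13, 44/13)

Step 1: u_0 = a_0 = (0, 4, 3, 1).
Step 2: u_1 = a_1 − (8/13)·u_0 = (2, -32/13, 28/13, 44/13).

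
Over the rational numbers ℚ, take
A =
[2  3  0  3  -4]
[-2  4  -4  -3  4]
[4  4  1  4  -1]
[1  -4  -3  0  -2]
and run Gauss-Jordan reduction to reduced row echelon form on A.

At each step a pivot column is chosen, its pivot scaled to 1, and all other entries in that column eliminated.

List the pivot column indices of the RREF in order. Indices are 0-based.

pivot columns: 0, 1, 2, 3

step 1: normalize row 0 (÷2) = (1, 3/2, 0, 3/2, -2)
  row 1: subtract -2×row0 = (0, 7, -4, 0, 0)
  row 2: subtract 4×row0 = (0, -2, 1, -2, 7)
  row 3: subtract 1×row0 = (0, -11/2, -3, -3/2, 0)
step 2: normalize row 1 (÷7) = (0, 1, -4/7, 0, 0)
  row 0: subtract 3/2×row1 = (1, 0, 6/7, 3/2, -2)
  row 2: subtract -2×row1 = (0, 0, -1/7, -2, 7)
  row 3: subtract -11/2×row1 = (0, 0, -43/7, -3/2, 0)
step 3: normalize row 2 (÷-1/7) = (0, 0, 1, 14, -49)
  row 0: subtract 6/7×row2 = (1, 0, 0, -21/2, 40)
  row 1: subtract -4/7×row2 = (0, 1, 0, 8, -28)
  row 3: subtract -43/7×row2 = (0, 0, 0, 169/2, -301)
step 4: normalize row 3 (÷169/2) = (0, 0, 0, 1, -602/169)
  row 0: subtract -21/2×row3 = (1, 0, 0, 0, 439/169)
  row 1: subtract 8×row3 = (0, 1, 0, 0, 84/169)
  row 2: subtract 14×row3 = (0, 0, 1, 0, 147/169)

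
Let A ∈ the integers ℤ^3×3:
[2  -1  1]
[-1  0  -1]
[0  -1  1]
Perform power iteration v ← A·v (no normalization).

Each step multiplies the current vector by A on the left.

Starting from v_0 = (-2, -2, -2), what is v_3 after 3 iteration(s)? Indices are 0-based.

v_3 = (-32, 16, -8)

v_0 = (-2, -2, -2).
v_1 = A·v_0 = (-4, 4, 0).
v_2 = A·v_1 = (-12, 4, -4).
v_3 = A·v_2 = (-32, 16, -8).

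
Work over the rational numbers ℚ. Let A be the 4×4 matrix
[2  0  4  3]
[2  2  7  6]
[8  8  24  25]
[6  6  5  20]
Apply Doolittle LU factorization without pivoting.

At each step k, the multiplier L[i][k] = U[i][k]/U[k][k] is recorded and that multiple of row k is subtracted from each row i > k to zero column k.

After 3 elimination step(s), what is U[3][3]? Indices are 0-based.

U[3][3] = -2

[col 0] pivot 2
  R1 -= 1*R0 → (0, 2, 3, 3)  (L[1][0] := 1)
  R2 -= 4*R0 → (0, 8, 8, 13)  (L[2][0] := 4)
  R3 -= 3*R0 → (0, 6, -7, 11)  (L[3][0] := 3)
[col 1] pivot 2
  R2 -= 4*R1 → (0, 0, -4, 1)  (L[2][1] := 4)
  R3 -= 3*R1 → (0, 0, -16, 2)  (L[3][1] := 3)
[col 2] pivot -4
  R3 -= 4*R2 → (0, 0, 0, -2)  (L[3][2] := 4)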